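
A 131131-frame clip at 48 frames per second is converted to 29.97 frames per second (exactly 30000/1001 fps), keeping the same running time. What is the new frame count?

Target frames = source frames × (target rate / source rate) = 131131 × (30000/1001)/(48) = 131131 × 625/1001 = 81875.

81875 frames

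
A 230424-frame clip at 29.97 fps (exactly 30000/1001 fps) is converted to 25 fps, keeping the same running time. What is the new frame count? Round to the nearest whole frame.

192212 frames

Frames at target rate = 230424 × (25) / (30000/1001) = 9610601/50 ≈ 192212.020.
Nearest whole frame: 192212.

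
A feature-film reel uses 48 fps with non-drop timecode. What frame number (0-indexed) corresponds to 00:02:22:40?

Total seconds to the label: (0 × 3600 + 2 × 60 + 22) = 142.
Frame index = 142 × 48 + 40 = 6856.

6856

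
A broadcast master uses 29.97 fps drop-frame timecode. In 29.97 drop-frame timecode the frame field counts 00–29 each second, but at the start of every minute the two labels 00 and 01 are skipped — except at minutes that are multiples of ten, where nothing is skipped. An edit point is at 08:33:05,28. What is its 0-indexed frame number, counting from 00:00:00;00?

As if non-drop at 30 labels/s: (8 × 3600 + 33 × 60 + 5) × 30 + 28 = 923578.
Minute boundaries passed: 513; those not divisible by 10: 513 − 51 = 462; dropped labels = 2 × 462 = 924.
Actual frame index = 923578 − 924 = 922654.

922654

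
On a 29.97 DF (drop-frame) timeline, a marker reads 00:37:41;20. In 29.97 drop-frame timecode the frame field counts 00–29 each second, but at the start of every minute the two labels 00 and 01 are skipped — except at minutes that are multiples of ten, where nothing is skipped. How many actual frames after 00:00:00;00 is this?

67782

As if non-drop at 30 labels/s: (0 × 3600 + 37 × 60 + 41) × 30 + 20 = 67850.
Minute boundaries passed: 37; those not divisible by 10: 37 − 3 = 34; dropped labels = 2 × 34 = 68.
Actual frame index = 67850 − 68 = 67782.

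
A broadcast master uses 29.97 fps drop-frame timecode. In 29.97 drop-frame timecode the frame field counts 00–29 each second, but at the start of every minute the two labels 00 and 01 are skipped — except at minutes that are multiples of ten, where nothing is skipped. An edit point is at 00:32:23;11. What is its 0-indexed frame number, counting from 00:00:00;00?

As if non-drop at 30 labels/s: (0 × 3600 + 32 × 60 + 23) × 30 + 11 = 58301.
Minute boundaries passed: 32; those not divisible by 10: 32 − 3 = 29; dropped labels = 2 × 29 = 58.
Actual frame index = 58301 − 58 = 58243.

58243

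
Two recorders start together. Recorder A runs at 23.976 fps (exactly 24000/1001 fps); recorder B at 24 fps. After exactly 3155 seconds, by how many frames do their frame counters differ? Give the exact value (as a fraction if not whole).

75720/1001 frames

A emits 24000/1001 × 3155 = 75720000/1001 frames; B emits 24 × 3155 = 75720.
Difference = 75720/1001 frames (≈ 75.6444); B is ahead of A.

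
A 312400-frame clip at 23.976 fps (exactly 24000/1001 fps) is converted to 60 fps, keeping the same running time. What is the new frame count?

781781 frames

Target frames = source frames × (target rate / source rate) = 312400 × (60)/(24000/1001) = 312400 × 1001/400 = 781781.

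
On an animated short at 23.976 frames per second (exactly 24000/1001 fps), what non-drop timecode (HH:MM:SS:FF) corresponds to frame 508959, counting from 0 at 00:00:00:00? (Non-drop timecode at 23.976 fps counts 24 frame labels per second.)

508959 ÷ 24 = 21206 full seconds, remainder 15 frames.
21206 s = 5 h 53 min 26 s.
Timecode: 05:53:26:15.

05:53:26:15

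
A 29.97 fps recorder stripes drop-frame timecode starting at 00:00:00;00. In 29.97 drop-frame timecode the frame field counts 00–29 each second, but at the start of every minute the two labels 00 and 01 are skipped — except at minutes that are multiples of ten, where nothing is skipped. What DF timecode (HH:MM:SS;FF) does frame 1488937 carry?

13:48:00;29

Each 10-minute DF block holds 10 × 60 × 30 − 9 × 2 = 17982 frames. 1488937 ÷ 17982 → 82 full blocks, remainder 14413.
Within the partial block the first minute is 1800 frames and each further minute 1798, so 8 further minute boundaries passed. Total skipped labels = 18 × 82 + 2 × 8 = 1492.
Non-drop label index = 1488937 + 1492 = 1490429; at 30 labels/s that is 13:48:00:29, i.e. DF 13:48:00;29.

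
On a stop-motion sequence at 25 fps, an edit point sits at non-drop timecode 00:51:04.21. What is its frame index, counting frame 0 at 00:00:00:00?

76621

Total seconds to the label: (0 × 3600 + 51 × 60 + 4) = 3064.
Frame index = 3064 × 25 + 21 = 76621.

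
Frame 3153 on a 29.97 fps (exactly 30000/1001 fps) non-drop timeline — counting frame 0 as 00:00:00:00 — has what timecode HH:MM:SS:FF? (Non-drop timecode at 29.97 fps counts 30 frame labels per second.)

3153 ÷ 30 = 105 full seconds, remainder 3 frames.
105 s = 0 h 1 min 45 s.
Timecode: 00:01:45:03.

00:01:45:03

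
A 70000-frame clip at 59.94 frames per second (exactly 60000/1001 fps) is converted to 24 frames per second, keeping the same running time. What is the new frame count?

28028 frames

Target frames = source frames × (target rate / source rate) = 70000 × (24)/(60000/1001) = 70000 × 1001/2500 = 28028.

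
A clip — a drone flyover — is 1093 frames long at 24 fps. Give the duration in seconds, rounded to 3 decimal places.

Running time = 1093 × 1/24 = 1093/24 s ≈ 45.542 s.

45.542 seconds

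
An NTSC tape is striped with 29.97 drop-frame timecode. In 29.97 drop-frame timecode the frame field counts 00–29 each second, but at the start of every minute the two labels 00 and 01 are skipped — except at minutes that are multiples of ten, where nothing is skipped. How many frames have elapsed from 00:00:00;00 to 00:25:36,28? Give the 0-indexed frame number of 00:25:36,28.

46062

Complete 10-minute blocks: 2, each 17982 frames → 35964.
Remaining 5 whole minutes in the current block: 1800 + 4 × 1798 = 8992 frames.
Within the current minute: 36 × 30 + 28 − 2 = 1106 (labels ;00/;01 skipped at this minute). Total = 35964 + 8992 + 1106 = 46062.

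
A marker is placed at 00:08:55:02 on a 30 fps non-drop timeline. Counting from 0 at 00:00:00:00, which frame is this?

frame 16052

Total seconds to the label: (0 × 3600 + 8 × 60 + 55) = 535.
Frame index = 535 × 30 + 2 = 16052.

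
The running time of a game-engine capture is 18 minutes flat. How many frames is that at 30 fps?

18 min = 1080 s.
Frames = 1080 × 30 = 32400.

32400 frames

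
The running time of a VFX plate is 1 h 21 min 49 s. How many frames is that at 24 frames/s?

1 h 21 min 49 s = 4909 s.
Frames = 4909 × 24 = 117816.

117816 frames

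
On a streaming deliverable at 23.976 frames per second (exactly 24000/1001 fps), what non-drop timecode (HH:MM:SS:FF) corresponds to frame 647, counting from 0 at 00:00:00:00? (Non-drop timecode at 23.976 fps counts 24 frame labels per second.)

647 ÷ 24 = 26 full seconds, remainder 23 frames.
26 s = 0 h 0 min 26 s.
Timecode: 00:00:26:23.

00:00:26:23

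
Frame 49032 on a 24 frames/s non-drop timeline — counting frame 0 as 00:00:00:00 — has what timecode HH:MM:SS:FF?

00:34:03:00

49032 ÷ 24 = 2043 full seconds, remainder 0 frames.
2043 s = 0 h 34 min 3 s.
Timecode: 00:34:03:00.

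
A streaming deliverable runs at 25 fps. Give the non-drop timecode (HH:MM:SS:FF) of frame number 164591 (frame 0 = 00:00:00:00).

164591 ÷ 25 = 6583 full seconds, remainder 16 frames.
6583 s = 1 h 49 min 43 s.
Timecode: 01:49:43:16.

01:49:43:16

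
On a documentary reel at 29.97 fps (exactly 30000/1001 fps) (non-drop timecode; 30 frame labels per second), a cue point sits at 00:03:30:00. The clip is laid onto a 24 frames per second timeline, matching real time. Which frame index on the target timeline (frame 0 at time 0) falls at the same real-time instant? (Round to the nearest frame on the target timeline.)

frame 5045

Source frame index: (0×3600 + 3×60 + 30) × 30 + 0 = 6300.
Real time: 6300 / (30000/1001) = 21021/100 s.
Target frame: (21021/100) × (24) = 126126/25 ≈ 5045.040 → 5045.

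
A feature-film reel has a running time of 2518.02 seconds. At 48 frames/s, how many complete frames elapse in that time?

Frames = 2518.02 × 48 = 3021624/25 ≈ 120864.9600.
Complete frames: 120864.

120864 frames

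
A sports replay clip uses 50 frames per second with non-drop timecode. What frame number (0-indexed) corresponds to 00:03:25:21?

frame 10271

Total seconds to the label: (0 × 3600 + 3 × 60 + 25) = 205.
Frame index = 205 × 50 + 21 = 10271.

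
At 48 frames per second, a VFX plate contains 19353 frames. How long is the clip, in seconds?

Running time = 19353 / (48) = 403.1875 s.

403.1875 seconds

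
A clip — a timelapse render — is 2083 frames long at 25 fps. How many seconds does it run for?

Running time = 2083 / (25) = 83.32 s.

83.32 seconds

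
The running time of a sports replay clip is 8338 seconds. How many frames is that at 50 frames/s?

416900 frames

Frames = 8338 × 50 = 416900.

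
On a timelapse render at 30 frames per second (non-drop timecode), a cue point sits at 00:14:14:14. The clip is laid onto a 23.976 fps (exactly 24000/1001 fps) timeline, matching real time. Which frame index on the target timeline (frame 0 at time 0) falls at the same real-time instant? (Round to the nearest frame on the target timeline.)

Source frame index: (0×3600 + 14×60 + 14) × 30 + 14 = 25634.
Real time: 25634 / (30) = 12817/15 s.
Target frame: (12817/15) × (24000/1001) = 2929600/143 ≈ 20486.713 → 20487.

frame 20487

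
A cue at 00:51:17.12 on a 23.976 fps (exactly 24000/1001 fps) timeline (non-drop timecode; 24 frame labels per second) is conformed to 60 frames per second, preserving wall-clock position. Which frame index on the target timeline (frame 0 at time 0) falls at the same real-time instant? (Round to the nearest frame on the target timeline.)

frame 184835

Source frame index: (0×3600 + 51×60 + 17) × 24 + 12 = 73860.
Real time: 73860 / (24000/1001) = 1232231/400 s.
Target frame: (1232231/400) × (60) = 3696693/20 ≈ 184834.650 → 184835.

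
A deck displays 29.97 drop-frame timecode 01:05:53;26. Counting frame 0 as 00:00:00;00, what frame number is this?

Complete 10-minute blocks: 6, each 17982 frames → 107892.
Remaining 5 whole minutes in the current block: 1800 + 4 × 1798 = 8992 frames.
Within the current minute: 53 × 30 + 26 − 2 = 1614 (labels ;00/;01 skipped at this minute). Total = 107892 + 8992 + 1614 = 118498.

118498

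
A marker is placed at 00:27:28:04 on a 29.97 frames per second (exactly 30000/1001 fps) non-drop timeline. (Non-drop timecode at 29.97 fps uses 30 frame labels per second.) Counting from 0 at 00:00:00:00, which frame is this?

frame 49444

Total seconds to the label: (0 × 3600 + 27 × 60 + 28) = 1648.
Frame index = 1648 × 30 + 4 = 49444.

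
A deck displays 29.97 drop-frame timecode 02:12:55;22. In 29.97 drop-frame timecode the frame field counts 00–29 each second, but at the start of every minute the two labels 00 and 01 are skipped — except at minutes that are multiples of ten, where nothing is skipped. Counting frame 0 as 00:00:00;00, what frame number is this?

Complete 10-minute blocks: 13, each 17982 frames → 233766.
Remaining 2 whole minutes in the current block: 1800 + 1 × 1798 = 3598 frames.
Within the current minute: 55 × 30 + 22 − 2 = 1670 (labels ;00/;01 skipped at this minute). Total = 233766 + 3598 + 1670 = 239034.

239034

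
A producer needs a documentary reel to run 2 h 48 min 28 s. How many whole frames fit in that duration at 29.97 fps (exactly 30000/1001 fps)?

302937 frames

2 h 48 min 28 s = 10108 s.
Frames = 10108 × 30000/1001 = 43320000/143 ≈ 302937.0629.
Complete frames: 302937.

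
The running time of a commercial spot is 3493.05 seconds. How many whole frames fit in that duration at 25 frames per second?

87326 frames

Frames = 3493.05 × 25 = 349305/4 ≈ 87326.2500.
Complete frames: 87326.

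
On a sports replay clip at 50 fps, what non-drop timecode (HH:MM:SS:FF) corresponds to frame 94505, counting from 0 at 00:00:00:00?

00:31:30:05

94505 ÷ 50 = 1890 full seconds, remainder 5 frames.
1890 s = 0 h 31 min 30 s.
Timecode: 00:31:30:05.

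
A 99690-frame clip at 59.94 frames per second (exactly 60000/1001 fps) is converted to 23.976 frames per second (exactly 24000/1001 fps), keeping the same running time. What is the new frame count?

39876 frames

Target frames = source frames × (target rate / source rate) = 99690 × (24000/1001)/(60000/1001) = 99690 × 2/5 = 39876.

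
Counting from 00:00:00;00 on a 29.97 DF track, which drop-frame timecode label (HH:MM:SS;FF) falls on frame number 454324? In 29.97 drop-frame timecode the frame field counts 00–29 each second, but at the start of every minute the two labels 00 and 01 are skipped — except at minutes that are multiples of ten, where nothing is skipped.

04:12:39;08

Ten DF minutes hold 17982 frames, so frame 454324 lies in block 25 (frames 449550–467531) with 4774 frames into that block.
The block's first minute is 1800 frames and the rest 1798 each; 4774 frames reaches minute 2, so 25 × 18 + 2 × 2 = 454 labels have been skipped so far.
Adding those back, label number 454324 + 454 = 454778 at 30 labels/s is 15159 s + 8 f = 4 h 12 min 39 s frame 8, i.e. 04:12:39;08.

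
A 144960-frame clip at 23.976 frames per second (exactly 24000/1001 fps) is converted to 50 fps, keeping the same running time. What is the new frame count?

Target frames = source frames × (target rate / source rate) = 144960 × (50)/(24000/1001) = 144960 × 1001/480 = 302302.

302302 frames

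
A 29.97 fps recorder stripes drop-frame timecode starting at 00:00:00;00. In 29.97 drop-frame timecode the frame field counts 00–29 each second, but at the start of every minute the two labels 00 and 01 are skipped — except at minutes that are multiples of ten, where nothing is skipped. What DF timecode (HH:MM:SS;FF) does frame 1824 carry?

Each 10-minute DF block holds 10 × 60 × 30 − 9 × 2 = 17982 frames. 1824 ÷ 17982 → 0 full blocks, remainder 1824.
Within the partial block the first minute is 1800 frames and each further minute 1798, so 1 further minute boundary passed. Total skipped labels = 18 × 0 + 2 × 1 = 2.
Non-drop label index = 1824 + 2 = 1826; at 30 labels/s that is 00:01:00:26, i.e. DF 00:01:00;26.

00:01:00;26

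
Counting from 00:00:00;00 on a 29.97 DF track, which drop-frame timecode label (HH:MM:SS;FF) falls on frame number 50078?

00:27:50;28

Ten DF minutes hold 17982 frames, so frame 50078 lies in block 2 (frames 35964–53945) with 14114 frames into that block.
The block's first minute is 1800 frames and the rest 1798 each; 14114 frames reaches minute 7, so 2 × 18 + 7 × 2 = 50 labels have been skipped so far.
Adding those back, label number 50078 + 50 = 50128 at 30 labels/s is 1670 s + 28 f = 0 h 27 min 50 s frame 28, i.e. 00:27:50;28.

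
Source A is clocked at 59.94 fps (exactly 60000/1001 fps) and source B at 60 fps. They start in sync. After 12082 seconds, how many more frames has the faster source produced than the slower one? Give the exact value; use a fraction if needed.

103560/143 frames

A emits 60000/1001 × 12082 = 103560000/143 frames; B emits 60 × 12082 = 724920.
Difference = 103560/143 frames (≈ 724.1958); B is ahead of A.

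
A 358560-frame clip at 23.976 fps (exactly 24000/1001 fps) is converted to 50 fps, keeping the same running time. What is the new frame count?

747747 frames

Target frames = source frames × (target rate / source rate) = 358560 × (50)/(24000/1001) = 358560 × 1001/480 = 747747.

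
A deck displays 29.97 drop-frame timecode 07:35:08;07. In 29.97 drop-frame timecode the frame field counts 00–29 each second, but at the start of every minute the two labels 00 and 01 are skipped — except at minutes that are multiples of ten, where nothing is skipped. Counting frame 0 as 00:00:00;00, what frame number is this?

818427

Complete 10-minute blocks: 45, each 17982 frames → 809190.
Remaining 5 whole minutes in the current block: 1800 + 4 × 1798 = 8992 frames.
Within the current minute: 8 × 30 + 7 − 2 = 245 (labels ;00/;01 skipped at this minute). Total = 809190 + 8992 + 245 = 818427.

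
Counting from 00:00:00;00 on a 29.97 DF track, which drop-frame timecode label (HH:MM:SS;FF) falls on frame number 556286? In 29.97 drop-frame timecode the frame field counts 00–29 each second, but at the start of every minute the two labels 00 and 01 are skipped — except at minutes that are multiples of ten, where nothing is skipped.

05:09:21;14

Each 10-minute DF block holds 10 × 60 × 30 − 9 × 2 = 17982 frames. 556286 ÷ 17982 → 30 full blocks, remainder 16826.
Within the partial block the first minute is 1800 frames and each further minute 1798, so 9 further minute boundaries passed. Total skipped labels = 18 × 30 + 2 × 9 = 558.
Non-drop label index = 556286 + 558 = 556844; at 30 labels/s that is 05:09:21:14, i.e. DF 05:09:21;14.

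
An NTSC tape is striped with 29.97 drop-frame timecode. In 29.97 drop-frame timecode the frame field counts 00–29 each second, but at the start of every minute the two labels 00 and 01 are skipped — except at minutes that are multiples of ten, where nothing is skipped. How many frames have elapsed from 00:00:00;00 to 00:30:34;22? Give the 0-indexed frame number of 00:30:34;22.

As if non-drop at 30 labels/s: (0 × 3600 + 30 × 60 + 34) × 30 + 22 = 55042.
Minute boundaries passed: 30; those not divisible by 10: 30 − 3 = 27; dropped labels = 2 × 27 = 54.
Actual frame index = 55042 − 54 = 54988.

54988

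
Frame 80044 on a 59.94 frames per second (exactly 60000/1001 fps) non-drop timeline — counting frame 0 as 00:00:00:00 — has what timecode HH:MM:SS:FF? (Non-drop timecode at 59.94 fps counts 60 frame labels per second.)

00:22:14:04

80044 ÷ 60 = 1334 full seconds, remainder 4 frames.
1334 s = 0 h 22 min 14 s.
Timecode: 00:22:14:04.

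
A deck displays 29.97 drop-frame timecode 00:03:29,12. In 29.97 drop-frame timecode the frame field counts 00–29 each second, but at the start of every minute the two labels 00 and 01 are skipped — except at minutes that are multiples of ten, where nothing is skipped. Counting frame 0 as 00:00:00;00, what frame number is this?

Complete 10-minute blocks: 0, each 17982 frames → 0.
Remaining 3 whole minutes in the current block: 1800 + 2 × 1798 = 5396 frames.
Within the current minute: 29 × 30 + 12 − 2 = 880 (labels ;00/;01 skipped at this minute). Total = 0 + 5396 + 880 = 6276.

6276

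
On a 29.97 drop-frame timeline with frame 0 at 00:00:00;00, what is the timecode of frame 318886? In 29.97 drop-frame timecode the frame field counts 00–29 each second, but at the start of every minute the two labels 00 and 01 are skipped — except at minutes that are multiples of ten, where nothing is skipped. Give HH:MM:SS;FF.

Each 10-minute DF block holds 10 × 60 × 30 − 9 × 2 = 17982 frames. 318886 ÷ 17982 → 17 full blocks, remainder 13192.
Within the partial block the first minute is 1800 frames and each further minute 1798, so 7 further minute boundaries passed. Total skipped labels = 18 × 17 + 2 × 7 = 320.
Non-drop label index = 318886 + 320 = 319206; at 30 labels/s that is 02:57:20:06, i.e. DF 02:57:20;06.

02:57:20;06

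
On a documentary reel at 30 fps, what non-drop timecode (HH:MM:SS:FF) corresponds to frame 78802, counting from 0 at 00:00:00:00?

00:43:46:22

78802 ÷ 30 = 2626 full seconds, remainder 22 frames.
2626 s = 0 h 43 min 46 s.
Timecode: 00:43:46:22.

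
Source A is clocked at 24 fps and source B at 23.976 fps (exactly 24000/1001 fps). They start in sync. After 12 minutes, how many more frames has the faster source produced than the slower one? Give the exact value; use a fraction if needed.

17280/1001 frames

12 min = 720 s.
A emits 24 × 720 = 17280 frames; B emits 24000/1001 × 720 = 17280000/1001.
Difference = 17280/1001 frames (≈ 17.2627); B is behind A.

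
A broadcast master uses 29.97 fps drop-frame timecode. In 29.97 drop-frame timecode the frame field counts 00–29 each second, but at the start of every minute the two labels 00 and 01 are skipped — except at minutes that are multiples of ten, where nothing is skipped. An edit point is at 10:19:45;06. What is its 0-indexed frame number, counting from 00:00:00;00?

1114440

Complete 10-minute blocks: 61, each 17982 frames → 1096902.
Remaining 9 whole minutes in the current block: 1800 + 8 × 1798 = 16184 frames.
Within the current minute: 45 × 30 + 6 − 2 = 1354 (labels ;00/;01 skipped at this minute). Total = 1096902 + 16184 + 1354 = 1114440.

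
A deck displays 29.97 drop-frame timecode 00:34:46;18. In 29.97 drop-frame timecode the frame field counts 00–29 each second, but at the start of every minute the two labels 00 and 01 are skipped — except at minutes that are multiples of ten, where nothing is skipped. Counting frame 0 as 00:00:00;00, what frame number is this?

62536

As if non-drop at 30 labels/s: (0 × 3600 + 34 × 60 + 46) × 30 + 18 = 62598.
Minute boundaries passed: 34; those not divisible by 10: 34 − 3 = 31; dropped labels = 2 × 31 = 62.
Actual frame index = 62598 − 62 = 62536.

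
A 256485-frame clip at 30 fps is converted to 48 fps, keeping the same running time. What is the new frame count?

Target frames = source frames × (target rate / source rate) = 256485 × (48)/(30) = 256485 × 8/5 = 410376.

410376 frames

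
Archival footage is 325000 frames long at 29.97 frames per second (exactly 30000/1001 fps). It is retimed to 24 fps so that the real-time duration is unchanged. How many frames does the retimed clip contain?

260260 frames

Target frames = source frames × (target rate / source rate) = 325000 × (24)/(30000/1001) = 325000 × 1001/1250 = 260260.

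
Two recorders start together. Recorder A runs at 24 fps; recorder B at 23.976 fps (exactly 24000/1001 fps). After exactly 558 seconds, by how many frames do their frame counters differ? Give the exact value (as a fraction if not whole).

A emits 24 × 558 = 13392 frames; B emits 24000/1001 × 558 = 13392000/1001.
Difference = 13392/1001 frames (≈ 13.3786); B is behind A.

13392/1001 frames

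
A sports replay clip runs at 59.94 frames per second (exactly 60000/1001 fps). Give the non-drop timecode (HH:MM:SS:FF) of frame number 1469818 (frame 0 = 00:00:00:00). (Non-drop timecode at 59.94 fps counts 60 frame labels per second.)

06:48:16:58

1469818 ÷ 60 = 24496 full seconds, remainder 58 frames.
24496 s = 6 h 48 min 16 s.
Timecode: 06:48:16:58.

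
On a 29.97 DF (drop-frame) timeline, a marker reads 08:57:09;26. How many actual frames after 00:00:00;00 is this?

Complete 10-minute blocks: 53, each 17982 frames → 953046.
Remaining 7 whole minutes in the current block: 1800 + 6 × 1798 = 12588 frames.
Within the current minute: 9 × 30 + 26 − 2 = 294 (labels ;00/;01 skipped at this minute). Total = 953046 + 12588 + 294 = 965928.

965928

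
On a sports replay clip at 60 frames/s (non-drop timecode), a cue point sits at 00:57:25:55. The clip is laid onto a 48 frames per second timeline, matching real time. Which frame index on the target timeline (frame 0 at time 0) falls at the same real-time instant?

frame 165404

Source frame index: (0×3600 + 57×60 + 25) × 60 + 55 = 206755.
Real time: 206755 / (60) = 41351/12 s.
Target frame: (41351/12) × (48) = 165404.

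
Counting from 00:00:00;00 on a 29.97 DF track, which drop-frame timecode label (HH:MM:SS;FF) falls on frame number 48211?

00:26:48;19

Each 10-minute DF block holds 10 × 60 × 30 − 9 × 2 = 17982 frames. 48211 ÷ 17982 → 2 full blocks, remainder 12247.
Within the partial block the first minute is 1800 frames and each further minute 1798, so 6 further minute boundaries passed. Total skipped labels = 18 × 2 + 2 × 6 = 48.
Non-drop label index = 48211 + 48 = 48259; at 30 labels/s that is 00:26:48:19, i.e. DF 00:26:48;19.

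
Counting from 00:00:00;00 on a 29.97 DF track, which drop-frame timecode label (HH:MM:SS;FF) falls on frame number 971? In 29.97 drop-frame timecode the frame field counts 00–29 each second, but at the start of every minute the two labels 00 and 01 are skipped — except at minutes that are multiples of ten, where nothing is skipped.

00:00:32;11

Each 10-minute DF block holds 10 × 60 × 30 − 9 × 2 = 17982 frames. 971 ÷ 17982 → 0 full blocks, remainder 971.
Within the partial block the first minute is 1800 frames and each further minute 1798, so 0 further minute boundaries passed. Total skipped labels = 18 × 0 + 2 × 0 = 0.
Non-drop label index = 971 + 0 = 971; at 30 labels/s that is 00:00:32:11, i.e. DF 00:00:32;11.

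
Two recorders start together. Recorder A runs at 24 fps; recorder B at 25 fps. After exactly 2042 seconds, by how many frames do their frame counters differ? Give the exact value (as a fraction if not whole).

2042 frames

A emits 24 × 2042 = 49008 frames; B emits 25 × 2042 = 51050.
Difference = 2042 frames; B is ahead of A.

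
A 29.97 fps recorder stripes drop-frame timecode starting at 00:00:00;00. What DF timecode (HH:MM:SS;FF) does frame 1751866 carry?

Ten DF minutes hold 17982 frames, so frame 1751866 lies in block 97 (frames 1744254–1762235) with 7612 frames into that block.
The block's first minute is 1800 frames and the rest 1798 each; 7612 frames reaches minute 4, so 97 × 18 + 4 × 2 = 1754 labels have been skipped so far.
Adding those back, label number 1751866 + 1754 = 1753620 at 30 labels/s is 58454 s + 0 f = 16 h 14 min 14 s frame 0, i.e. 16:14:14;00.

16:14:14;00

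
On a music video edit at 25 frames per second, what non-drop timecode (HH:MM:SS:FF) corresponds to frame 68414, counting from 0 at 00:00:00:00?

68414 ÷ 25 = 2736 full seconds, remainder 14 frames.
2736 s = 0 h 45 min 36 s.
Timecode: 00:45:36:14.

00:45:36:14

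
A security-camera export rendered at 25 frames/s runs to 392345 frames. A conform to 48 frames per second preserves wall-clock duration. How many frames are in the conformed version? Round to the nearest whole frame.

753302 frames

Frames at target rate = 392345 × (48) / (25) = 3766512/5 ≈ 753302.400.
Nearest whole frame: 753302.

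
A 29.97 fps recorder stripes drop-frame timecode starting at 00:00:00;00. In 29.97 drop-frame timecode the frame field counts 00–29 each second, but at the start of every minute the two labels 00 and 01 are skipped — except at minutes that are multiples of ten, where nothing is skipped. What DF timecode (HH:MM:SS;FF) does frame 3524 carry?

Ten DF minutes hold 17982 frames, so frame 3524 lies in block 0 (frames 0–17981) with 3524 frames into that block.
The block's first minute is 1800 frames and the rest 1798 each; 3524 frames reaches minute 1, so 0 × 18 + 1 × 2 = 2 labels have been skipped so far.
Adding those back, label number 3524 + 2 = 3526 at 30 labels/s is 117 s + 16 f = 0 h 1 min 57 s frame 16, i.e. 00:01:57;16.

00:01:57;16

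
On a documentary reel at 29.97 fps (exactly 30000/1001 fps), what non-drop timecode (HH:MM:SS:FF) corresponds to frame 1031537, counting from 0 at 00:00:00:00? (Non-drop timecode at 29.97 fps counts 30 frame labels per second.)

1031537 ÷ 30 = 34384 full seconds, remainder 17 frames.
34384 s = 9 h 33 min 4 s.
Timecode: 09:33:04:17.

09:33:04:17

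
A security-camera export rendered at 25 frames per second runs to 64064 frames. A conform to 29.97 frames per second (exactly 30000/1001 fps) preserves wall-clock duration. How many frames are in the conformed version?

76800 frames

Target frames = source frames × (target rate / source rate) = 64064 × (30000/1001)/(25) = 64064 × 1200/1001 = 76800.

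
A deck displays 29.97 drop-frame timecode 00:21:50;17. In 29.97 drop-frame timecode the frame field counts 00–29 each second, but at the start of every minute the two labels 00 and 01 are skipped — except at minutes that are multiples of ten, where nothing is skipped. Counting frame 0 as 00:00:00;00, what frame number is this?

Complete 10-minute blocks: 2, each 17982 frames → 35964.
Remaining 1 whole minute in the current block: 1800 + 0 × 1798 = 1800 frames.
Within the current minute: 50 × 30 + 17 − 2 = 1515 (labels ;00/;01 skipped at this minute). Total = 35964 + 1800 + 1515 = 39279.

39279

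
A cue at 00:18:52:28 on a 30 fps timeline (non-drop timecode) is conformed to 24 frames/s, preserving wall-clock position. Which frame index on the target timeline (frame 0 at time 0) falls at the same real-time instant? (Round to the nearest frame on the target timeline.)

Source frame index: (0×3600 + 18×60 + 52) × 30 + 28 = 33988.
Real time: 33988 / (30) = 16994/15 s.
Target frame: (16994/15) × (24) = 135952/5 ≈ 27190.400 → 27190.

frame 27190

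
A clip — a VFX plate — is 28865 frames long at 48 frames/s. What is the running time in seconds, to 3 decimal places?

601.354 seconds

Running time = 28865 × 1/48 = 28865/48 s ≈ 601.354 s.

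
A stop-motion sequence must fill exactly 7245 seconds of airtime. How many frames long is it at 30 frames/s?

217350 frames

Frames = 7245 × 30 = 217350.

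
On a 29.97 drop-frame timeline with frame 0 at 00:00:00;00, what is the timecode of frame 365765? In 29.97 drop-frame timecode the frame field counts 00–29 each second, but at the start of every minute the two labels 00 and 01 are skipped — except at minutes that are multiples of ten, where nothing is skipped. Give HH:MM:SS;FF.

03:23:24;11

Ten DF minutes hold 17982 frames, so frame 365765 lies in block 20 (frames 359640–377621) with 6125 frames into that block.
The block's first minute is 1800 frames and the rest 1798 each; 6125 frames reaches minute 3, so 20 × 18 + 3 × 2 = 366 labels have been skipped so far.
Adding those back, label number 365765 + 366 = 366131 at 30 labels/s is 12204 s + 11 f = 3 h 23 min 24 s frame 11, i.e. 03:23:24;11.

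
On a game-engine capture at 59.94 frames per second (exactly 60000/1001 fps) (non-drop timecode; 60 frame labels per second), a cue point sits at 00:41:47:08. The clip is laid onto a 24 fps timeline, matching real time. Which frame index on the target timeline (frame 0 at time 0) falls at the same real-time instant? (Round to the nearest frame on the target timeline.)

frame 60231

Source frame index: (0×3600 + 41×60 + 47) × 60 + 8 = 150428.
Real time: 150428 / (60000/1001) = 37644607/15000 s.
Target frame: (37644607/15000) × (24) = 37644607/625 ≈ 60231.371 → 60231.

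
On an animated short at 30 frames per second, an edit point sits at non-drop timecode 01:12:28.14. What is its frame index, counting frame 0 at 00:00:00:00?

frame 130454

Total seconds to the label: (1 × 3600 + 12 × 60 + 28) = 4348.
Frame index = 4348 × 30 + 14 = 130454.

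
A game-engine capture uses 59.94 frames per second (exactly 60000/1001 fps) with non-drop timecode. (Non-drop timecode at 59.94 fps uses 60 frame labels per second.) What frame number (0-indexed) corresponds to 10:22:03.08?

Total seconds to the label: (10 × 3600 + 22 × 60 + 3) = 37323.
Frame index = 37323 × 60 + 8 = 2239388.

frame 2239388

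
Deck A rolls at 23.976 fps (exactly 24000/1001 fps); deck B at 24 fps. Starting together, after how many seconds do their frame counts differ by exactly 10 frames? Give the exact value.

The gap grows by |24 − 24000/1001| = 24/1001 frames per second.
Time for a 10-frame gap: 10 ÷ (24/1001) = 5005/12 s.

5005/12 seconds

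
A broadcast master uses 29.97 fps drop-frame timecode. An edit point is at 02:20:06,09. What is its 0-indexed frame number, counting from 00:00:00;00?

Complete 10-minute blocks: 14, each 17982 frames → 251748.
Remaining 0 whole minutes in the current block: 0 frames.
Within the current minute: 6 × 30 + 9 = 189. Total = 251748 + 0 + 189 = 251937.

251937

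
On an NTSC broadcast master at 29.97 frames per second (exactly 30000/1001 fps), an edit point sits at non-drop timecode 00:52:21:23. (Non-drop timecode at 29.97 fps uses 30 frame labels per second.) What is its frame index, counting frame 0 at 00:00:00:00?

94253

Total seconds to the label: (0 × 3600 + 52 × 60 + 21) = 3141.
Frame index = 3141 × 30 + 23 = 94253.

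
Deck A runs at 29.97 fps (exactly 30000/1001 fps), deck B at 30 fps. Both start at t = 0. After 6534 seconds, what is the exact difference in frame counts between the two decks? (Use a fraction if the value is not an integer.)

A emits 30000/1001 × 6534 = 17820000/91 frames; B emits 30 × 6534 = 196020.
Difference = 17820/91 frames (≈ 195.8242); B is ahead of A.

17820/91 frames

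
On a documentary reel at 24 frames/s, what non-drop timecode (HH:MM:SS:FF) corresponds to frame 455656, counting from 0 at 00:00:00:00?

05:16:25:16

455656 ÷ 24 = 18985 full seconds, remainder 16 frames.
18985 s = 5 h 16 min 25 s.
Timecode: 05:16:25:16.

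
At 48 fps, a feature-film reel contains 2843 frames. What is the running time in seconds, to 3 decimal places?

Running time = 2843 × 1/48 = 2843/48 s ≈ 59.229 s.

59.229 seconds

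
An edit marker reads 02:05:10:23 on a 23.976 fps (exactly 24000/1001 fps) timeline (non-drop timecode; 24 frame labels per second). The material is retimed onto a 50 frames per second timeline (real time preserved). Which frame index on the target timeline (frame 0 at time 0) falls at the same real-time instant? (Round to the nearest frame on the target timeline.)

frame 375923

Source frame index: (2×3600 + 5×60 + 10) × 24 + 23 = 180263.
Real time: 180263 / (24000/1001) = 180443263/24000 s.
Target frame: (180443263/24000) × (50) = 180443263/480 ≈ 375923.465 → 375923.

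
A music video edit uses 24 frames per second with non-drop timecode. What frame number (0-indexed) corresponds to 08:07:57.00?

Total seconds to the label: (8 × 3600 + 7 × 60 + 57) = 29277.
Frame index = 29277 × 24 + 0 = 702648.

702648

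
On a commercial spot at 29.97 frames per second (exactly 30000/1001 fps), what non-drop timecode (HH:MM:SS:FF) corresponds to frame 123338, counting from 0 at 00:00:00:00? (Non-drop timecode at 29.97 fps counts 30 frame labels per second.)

01:08:31:08

123338 ÷ 30 = 4111 full seconds, remainder 8 frames.
4111 s = 1 h 8 min 31 s.
Timecode: 01:08:31:08.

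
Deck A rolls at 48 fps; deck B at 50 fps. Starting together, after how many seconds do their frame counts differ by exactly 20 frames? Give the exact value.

The gap grows by |50 − 48| = 2 frames per second.
Time for a 20-frame gap: 20 ÷ (2) = 10 s.

10 seconds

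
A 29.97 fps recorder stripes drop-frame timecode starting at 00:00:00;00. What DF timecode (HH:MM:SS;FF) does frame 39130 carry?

00:21:45;18

Each 10-minute DF block holds 10 × 60 × 30 − 9 × 2 = 17982 frames. 39130 ÷ 17982 → 2 full blocks, remainder 3166.
Within the partial block the first minute is 1800 frames and each further minute 1798, so 1 further minute boundary passed. Total skipped labels = 18 × 2 + 2 × 1 = 38.
Non-drop label index = 39130 + 38 = 39168; at 30 labels/s that is 00:21:45:18, i.e. DF 00:21:45;18.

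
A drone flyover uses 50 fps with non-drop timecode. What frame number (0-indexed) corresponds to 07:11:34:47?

1294747

Total seconds to the label: (7 × 3600 + 11 × 60 + 34) = 25894.
Frame index = 25894 × 50 + 47 = 1294747.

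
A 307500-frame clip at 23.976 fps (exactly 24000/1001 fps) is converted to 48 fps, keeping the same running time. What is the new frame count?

Target frames = source frames × (target rate / source rate) = 307500 × (48)/(24000/1001) = 307500 × 1001/500 = 615615.

615615 frames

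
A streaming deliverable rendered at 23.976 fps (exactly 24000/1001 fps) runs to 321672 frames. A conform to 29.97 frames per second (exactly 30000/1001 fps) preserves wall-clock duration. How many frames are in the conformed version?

402090 frames

Target frames = source frames × (target rate / source rate) = 321672 × (30000/1001)/(24000/1001) = 321672 × 5/4 = 402090.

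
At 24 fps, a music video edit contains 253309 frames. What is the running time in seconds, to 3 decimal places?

10554.542 seconds

Running time = 253309 × 1/24 = 253309/24 s ≈ 10554.542 s.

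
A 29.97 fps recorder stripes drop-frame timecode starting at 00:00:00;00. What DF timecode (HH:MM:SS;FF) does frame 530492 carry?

Each 10-minute DF block holds 10 × 60 × 30 − 9 × 2 = 17982 frames. 530492 ÷ 17982 → 29 full blocks, remainder 9014.
Within the partial block the first minute is 1800 frames and each further minute 1798, so 5 further minute boundaries passed. Total skipped labels = 18 × 29 + 2 × 5 = 532.
Non-drop label index = 530492 + 532 = 531024; at 30 labels/s that is 04:55:00:24, i.e. DF 04:55:00;24.

04:55:00;24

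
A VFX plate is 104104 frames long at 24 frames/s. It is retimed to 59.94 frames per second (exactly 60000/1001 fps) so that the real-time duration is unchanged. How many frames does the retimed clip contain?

260000 frames

Target frames = source frames × (target rate / source rate) = 104104 × (60000/1001)/(24) = 104104 × 2500/1001 = 260000.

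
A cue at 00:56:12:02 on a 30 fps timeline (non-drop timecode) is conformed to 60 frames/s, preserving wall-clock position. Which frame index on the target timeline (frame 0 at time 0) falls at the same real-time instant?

frame 202324

Source frame index: (0×3600 + 56×60 + 12) × 30 + 2 = 101162.
Real time: 101162 / (30) = 50581/15 s.
Target frame: (50581/15) × (60) = 202324.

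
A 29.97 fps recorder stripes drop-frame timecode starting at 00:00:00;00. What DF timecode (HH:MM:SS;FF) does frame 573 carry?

Each 10-minute DF block holds 10 × 60 × 30 − 9 × 2 = 17982 frames. 573 ÷ 17982 → 0 full blocks, remainder 573.
Within the partial block the first minute is 1800 frames and each further minute 1798, so 0 further minute boundaries passed. Total skipped labels = 18 × 0 + 2 × 0 = 0.
Non-drop label index = 573 + 0 = 573; at 30 labels/s that is 00:00:19:03, i.e. DF 00:00:19;03.

00:00:19;03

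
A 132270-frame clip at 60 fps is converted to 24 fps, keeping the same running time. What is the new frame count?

Target frames = source frames × (target rate / source rate) = 132270 × (24)/(60) = 132270 × 2/5 = 52908.

52908 frames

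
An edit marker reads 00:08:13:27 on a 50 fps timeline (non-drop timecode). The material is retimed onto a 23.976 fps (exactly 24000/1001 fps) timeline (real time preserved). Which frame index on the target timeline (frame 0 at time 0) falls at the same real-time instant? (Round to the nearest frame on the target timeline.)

Source frame index: (0×3600 + 8×60 + 13) × 50 + 27 = 24677.
Real time: 24677 / (50) = 24677/50 s.
Target frame: (24677/50) × (24000/1001) = 11844960/1001 ≈ 11833.127 → 11833.

frame 11833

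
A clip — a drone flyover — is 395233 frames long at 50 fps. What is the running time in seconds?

Running time = 395233 / (50) = 7904.66 s.

7904.66 seconds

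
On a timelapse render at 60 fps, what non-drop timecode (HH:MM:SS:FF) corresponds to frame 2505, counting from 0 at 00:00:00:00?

00:00:41:45

2505 ÷ 60 = 41 full seconds, remainder 45 frames.
41 s = 0 h 0 min 41 s.
Timecode: 00:00:41:45.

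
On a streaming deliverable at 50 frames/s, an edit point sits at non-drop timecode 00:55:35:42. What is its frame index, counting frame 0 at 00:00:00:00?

Total seconds to the label: (0 × 3600 + 55 × 60 + 35) = 3335.
Frame index = 3335 × 50 + 42 = 166792.

166792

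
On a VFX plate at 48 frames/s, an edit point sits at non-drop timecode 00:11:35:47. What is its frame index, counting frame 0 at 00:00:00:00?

Total seconds to the label: (0 × 3600 + 11 × 60 + 35) = 695.
Frame index = 695 × 48 + 47 = 33407.

33407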